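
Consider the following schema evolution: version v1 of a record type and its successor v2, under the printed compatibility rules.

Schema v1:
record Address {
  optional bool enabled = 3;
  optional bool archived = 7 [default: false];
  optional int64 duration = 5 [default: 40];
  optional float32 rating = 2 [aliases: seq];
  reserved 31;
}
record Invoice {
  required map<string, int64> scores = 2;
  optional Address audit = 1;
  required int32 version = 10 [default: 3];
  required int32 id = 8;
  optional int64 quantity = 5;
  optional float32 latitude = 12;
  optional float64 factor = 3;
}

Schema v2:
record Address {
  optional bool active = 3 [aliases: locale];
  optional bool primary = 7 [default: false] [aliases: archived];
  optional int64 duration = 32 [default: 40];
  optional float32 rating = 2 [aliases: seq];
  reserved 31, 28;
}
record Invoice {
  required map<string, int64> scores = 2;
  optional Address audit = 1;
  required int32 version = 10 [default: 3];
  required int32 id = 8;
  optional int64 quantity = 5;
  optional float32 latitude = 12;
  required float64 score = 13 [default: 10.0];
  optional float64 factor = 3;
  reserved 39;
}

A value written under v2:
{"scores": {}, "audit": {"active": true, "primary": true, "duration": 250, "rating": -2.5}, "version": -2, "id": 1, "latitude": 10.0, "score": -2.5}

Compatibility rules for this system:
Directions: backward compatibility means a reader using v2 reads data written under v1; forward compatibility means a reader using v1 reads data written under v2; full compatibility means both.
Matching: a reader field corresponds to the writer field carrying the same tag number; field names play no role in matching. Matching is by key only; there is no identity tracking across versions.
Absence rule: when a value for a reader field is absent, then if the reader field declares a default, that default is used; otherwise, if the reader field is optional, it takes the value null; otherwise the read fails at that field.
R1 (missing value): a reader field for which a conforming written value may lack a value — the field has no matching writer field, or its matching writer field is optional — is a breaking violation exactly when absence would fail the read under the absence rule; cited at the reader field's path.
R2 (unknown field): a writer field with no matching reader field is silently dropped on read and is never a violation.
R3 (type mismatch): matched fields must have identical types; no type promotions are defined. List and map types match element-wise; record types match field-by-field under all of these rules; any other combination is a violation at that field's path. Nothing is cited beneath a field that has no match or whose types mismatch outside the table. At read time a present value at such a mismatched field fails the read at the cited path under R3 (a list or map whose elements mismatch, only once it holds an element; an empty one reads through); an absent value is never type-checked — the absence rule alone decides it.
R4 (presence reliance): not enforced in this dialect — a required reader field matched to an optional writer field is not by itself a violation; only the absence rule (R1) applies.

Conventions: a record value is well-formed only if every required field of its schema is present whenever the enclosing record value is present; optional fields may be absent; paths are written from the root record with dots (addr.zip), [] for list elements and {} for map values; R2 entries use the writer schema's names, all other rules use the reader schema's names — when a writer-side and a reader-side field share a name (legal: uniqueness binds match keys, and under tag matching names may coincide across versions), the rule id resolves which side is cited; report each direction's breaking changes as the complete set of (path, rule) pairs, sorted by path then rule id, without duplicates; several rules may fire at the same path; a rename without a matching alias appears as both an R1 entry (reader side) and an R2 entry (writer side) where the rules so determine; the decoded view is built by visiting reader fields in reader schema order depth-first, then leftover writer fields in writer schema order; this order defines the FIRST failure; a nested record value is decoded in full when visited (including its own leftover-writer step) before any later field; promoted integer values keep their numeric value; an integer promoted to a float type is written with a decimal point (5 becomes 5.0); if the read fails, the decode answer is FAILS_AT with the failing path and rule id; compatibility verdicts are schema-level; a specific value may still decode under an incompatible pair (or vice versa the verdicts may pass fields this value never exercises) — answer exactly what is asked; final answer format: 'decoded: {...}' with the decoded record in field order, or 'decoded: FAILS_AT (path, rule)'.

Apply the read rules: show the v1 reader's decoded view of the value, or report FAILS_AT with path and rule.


decoded: {"scores": {}, "audit": {"enabled": true, "archived": true, "duration": 40, "rating": -2.5}, "version": -2, "id": 1, "quantity": null, "latitude": 10.0, "factor": null}

the writer's type comes first in each Invoice pair
decode walk for Invoice under reader schema v1:
  scores := {}
  audit.enabled := true (from writer active)
  audit.archived := true (from writer primary)
  audit.duration := 40 (missing; default applied)
  audit.rating := -2.5
  writer audit.duration: no reader field; dropped
  version := -2
  id := 1
  quantity := null (missing; optional => null)
  latitude := 10.0
  factor := null (missing; optional => null)
  writer score: no reader field; dropped
  => decoded: {"scores": {}, "audit": {"enabled": true, "archived": true, "duration": 40, "rating": -2.5}, "version": -2, "id": 1, "quantity": null, "latitude": 10.0, "factor": null}
the rest of the Invoice diff is inert for this question:
  renamed field archived to primary in record Address (alias archived declared on the renamed field) -> inert under this dialect — no rule fires on Invoice and the result does not move
  renamed field enabled to active in record Address -> inert under this dialect — no rule fires on Invoice and the result does not move
  added field score to record Invoice: required float64, tag 13, default 10.0 (in v2 it sits immediately before factor) -> inert under this dialect — no rule fires on Invoice and the result does not move


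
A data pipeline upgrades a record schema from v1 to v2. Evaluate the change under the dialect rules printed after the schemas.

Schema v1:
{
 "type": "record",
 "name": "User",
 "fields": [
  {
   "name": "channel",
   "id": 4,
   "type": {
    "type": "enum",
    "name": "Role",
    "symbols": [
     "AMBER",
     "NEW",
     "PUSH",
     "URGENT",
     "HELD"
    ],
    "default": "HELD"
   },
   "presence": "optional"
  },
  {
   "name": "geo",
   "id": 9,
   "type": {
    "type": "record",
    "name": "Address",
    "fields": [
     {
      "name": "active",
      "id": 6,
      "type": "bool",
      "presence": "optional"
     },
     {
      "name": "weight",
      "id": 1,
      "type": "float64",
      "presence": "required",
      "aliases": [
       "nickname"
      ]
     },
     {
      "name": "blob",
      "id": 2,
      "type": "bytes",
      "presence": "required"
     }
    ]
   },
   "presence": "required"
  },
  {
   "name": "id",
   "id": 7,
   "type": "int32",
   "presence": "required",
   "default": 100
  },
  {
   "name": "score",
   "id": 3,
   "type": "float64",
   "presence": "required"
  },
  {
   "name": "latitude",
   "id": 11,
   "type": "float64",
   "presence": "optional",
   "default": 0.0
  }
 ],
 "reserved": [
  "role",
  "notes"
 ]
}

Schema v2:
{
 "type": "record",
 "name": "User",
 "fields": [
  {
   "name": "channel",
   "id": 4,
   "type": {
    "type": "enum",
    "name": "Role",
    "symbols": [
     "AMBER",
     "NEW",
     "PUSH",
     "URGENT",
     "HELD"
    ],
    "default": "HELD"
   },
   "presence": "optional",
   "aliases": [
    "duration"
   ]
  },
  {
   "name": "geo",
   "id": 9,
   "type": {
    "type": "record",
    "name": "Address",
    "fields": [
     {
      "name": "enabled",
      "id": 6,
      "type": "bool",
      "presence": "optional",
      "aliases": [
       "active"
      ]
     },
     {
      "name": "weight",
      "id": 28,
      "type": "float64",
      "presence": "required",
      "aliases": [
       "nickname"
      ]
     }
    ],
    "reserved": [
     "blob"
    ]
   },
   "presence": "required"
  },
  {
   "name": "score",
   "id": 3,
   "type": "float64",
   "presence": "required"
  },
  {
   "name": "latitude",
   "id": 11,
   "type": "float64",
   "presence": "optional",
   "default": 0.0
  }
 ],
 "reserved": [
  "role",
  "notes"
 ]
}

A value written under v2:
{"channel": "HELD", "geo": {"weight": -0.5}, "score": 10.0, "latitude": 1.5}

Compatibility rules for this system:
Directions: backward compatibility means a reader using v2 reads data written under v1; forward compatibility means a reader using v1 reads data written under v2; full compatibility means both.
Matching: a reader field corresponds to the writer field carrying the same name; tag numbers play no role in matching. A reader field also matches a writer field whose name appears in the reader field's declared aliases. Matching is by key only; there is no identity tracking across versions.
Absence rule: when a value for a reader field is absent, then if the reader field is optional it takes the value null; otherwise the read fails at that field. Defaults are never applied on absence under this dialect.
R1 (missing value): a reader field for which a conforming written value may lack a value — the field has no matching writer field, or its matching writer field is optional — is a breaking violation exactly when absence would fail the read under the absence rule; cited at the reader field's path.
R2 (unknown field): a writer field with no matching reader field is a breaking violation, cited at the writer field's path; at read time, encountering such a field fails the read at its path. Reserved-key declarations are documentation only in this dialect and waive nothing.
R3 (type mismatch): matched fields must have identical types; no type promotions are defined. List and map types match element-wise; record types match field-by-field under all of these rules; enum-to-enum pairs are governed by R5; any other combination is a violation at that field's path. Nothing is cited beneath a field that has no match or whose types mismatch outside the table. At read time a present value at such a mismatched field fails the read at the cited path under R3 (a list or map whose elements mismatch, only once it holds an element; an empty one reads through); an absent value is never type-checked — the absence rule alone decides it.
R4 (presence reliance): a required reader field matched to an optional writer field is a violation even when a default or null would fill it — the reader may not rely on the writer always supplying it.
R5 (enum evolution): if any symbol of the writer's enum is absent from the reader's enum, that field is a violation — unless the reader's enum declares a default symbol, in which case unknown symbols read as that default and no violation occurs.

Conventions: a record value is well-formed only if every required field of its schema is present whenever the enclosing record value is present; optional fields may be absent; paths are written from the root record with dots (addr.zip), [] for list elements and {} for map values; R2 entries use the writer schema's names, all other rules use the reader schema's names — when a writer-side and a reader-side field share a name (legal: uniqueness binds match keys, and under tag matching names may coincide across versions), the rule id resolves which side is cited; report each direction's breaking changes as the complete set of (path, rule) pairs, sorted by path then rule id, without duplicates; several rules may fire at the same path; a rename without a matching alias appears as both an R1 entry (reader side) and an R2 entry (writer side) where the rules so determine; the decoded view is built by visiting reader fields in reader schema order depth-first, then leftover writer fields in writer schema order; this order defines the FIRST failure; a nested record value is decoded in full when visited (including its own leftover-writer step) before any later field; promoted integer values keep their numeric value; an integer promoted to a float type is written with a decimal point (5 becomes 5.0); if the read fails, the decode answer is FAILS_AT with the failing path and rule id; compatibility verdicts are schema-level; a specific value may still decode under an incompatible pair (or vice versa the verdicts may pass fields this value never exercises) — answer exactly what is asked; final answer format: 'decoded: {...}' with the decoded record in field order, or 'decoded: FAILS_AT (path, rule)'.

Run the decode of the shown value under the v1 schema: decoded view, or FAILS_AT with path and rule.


in User below, arrows point writer -> reader
migrating the User value to v1:
  channel := "HELD"
  geo.active := null (absent, optional -> null)
  geo.weight := -0.5
  read fails at geo.blob under R1 (no fill)
  => FAILS_AT (geo.blob, R1)
checking off the User differences that do not matter here:
  removed field id from record User -> schema-level compatibility only; this User value's decode is unchanged
  field weight in record Address: tag 1 changed to 28 -> no rule fires on it and the decoded User view is identical with or without it
  renamed field active to enabled in record Address (alias active declared on the renamed field) -> schema-level compatibility only; this User value's decode is unchanged

decoded: FAILS_AT (geo.blob, R1)


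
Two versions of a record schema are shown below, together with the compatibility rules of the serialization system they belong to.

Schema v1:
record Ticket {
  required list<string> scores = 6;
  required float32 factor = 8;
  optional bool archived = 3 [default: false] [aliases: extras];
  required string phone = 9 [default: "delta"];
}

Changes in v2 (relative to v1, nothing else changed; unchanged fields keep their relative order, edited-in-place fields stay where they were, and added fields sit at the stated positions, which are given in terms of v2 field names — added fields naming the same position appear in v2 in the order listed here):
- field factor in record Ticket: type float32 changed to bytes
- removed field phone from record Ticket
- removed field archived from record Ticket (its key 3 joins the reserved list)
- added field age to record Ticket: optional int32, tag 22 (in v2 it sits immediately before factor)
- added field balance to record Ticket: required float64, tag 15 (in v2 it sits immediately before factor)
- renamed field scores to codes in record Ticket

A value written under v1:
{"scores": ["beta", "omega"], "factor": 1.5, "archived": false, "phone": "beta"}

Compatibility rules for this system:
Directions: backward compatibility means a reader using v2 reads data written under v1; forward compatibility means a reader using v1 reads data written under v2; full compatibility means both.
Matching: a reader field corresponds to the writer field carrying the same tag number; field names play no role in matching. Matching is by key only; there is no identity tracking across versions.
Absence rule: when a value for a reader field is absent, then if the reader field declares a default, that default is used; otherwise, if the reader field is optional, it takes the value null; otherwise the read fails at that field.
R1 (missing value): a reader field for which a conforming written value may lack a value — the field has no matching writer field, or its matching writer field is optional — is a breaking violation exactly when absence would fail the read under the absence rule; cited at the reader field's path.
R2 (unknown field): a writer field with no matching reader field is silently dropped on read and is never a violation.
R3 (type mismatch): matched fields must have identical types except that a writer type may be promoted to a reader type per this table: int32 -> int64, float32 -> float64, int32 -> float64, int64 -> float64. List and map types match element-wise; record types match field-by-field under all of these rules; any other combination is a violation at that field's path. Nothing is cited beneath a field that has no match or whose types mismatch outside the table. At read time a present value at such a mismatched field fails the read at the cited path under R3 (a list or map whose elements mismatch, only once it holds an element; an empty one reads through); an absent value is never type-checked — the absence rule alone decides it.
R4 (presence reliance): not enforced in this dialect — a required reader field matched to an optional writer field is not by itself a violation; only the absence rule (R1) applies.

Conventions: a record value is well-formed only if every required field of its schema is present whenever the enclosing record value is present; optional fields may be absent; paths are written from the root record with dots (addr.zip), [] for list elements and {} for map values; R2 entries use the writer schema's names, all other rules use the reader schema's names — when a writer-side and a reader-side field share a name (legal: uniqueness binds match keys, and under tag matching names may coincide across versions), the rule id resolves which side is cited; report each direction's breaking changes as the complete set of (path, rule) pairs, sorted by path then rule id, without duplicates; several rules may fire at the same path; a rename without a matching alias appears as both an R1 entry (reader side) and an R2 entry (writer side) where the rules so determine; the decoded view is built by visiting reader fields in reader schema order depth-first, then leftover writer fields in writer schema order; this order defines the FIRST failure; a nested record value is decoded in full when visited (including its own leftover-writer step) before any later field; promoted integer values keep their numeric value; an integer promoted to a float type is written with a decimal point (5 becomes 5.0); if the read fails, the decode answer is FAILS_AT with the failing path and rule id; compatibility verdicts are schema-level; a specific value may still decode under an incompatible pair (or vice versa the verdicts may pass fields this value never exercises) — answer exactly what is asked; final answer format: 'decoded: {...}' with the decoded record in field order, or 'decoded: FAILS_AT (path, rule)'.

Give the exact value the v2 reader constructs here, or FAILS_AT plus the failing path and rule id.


decoded: FAILS_AT (balance, R1)

in Ticket below, arrows point writer -> reader
decode (reader v2):
  codes := ["beta", "omega"] (from writer scores)
  age := null (not supplied -> null)
  read fails at balance under R1 (no fill)
  => FAILS_AT (balance, R1)
diffs on Ticket not affecting the asked answer:
  field factor in record Ticket: type float32 changed to bytes -> a verdict-level change on Ticket — the shown value reads the same
  removed field phone from record Ticket -> fires no rule on Ticket under this dialect and leaves the result unchanged
  removed field archived from record Ticket (its key 3 joins the reserved list) -> fires no rule on Ticket under this dialect and leaves the result unchanged
  added field age to record Ticket: optional int32, tag 22 (in v2 it sits immediately before factor) -> fires no rule on Ticket under this dialect and leaves the result unchanged
  renamed field scores to codes in record Ticket -> fires no rule on Ticket under this dialect and leaves the result unchanged


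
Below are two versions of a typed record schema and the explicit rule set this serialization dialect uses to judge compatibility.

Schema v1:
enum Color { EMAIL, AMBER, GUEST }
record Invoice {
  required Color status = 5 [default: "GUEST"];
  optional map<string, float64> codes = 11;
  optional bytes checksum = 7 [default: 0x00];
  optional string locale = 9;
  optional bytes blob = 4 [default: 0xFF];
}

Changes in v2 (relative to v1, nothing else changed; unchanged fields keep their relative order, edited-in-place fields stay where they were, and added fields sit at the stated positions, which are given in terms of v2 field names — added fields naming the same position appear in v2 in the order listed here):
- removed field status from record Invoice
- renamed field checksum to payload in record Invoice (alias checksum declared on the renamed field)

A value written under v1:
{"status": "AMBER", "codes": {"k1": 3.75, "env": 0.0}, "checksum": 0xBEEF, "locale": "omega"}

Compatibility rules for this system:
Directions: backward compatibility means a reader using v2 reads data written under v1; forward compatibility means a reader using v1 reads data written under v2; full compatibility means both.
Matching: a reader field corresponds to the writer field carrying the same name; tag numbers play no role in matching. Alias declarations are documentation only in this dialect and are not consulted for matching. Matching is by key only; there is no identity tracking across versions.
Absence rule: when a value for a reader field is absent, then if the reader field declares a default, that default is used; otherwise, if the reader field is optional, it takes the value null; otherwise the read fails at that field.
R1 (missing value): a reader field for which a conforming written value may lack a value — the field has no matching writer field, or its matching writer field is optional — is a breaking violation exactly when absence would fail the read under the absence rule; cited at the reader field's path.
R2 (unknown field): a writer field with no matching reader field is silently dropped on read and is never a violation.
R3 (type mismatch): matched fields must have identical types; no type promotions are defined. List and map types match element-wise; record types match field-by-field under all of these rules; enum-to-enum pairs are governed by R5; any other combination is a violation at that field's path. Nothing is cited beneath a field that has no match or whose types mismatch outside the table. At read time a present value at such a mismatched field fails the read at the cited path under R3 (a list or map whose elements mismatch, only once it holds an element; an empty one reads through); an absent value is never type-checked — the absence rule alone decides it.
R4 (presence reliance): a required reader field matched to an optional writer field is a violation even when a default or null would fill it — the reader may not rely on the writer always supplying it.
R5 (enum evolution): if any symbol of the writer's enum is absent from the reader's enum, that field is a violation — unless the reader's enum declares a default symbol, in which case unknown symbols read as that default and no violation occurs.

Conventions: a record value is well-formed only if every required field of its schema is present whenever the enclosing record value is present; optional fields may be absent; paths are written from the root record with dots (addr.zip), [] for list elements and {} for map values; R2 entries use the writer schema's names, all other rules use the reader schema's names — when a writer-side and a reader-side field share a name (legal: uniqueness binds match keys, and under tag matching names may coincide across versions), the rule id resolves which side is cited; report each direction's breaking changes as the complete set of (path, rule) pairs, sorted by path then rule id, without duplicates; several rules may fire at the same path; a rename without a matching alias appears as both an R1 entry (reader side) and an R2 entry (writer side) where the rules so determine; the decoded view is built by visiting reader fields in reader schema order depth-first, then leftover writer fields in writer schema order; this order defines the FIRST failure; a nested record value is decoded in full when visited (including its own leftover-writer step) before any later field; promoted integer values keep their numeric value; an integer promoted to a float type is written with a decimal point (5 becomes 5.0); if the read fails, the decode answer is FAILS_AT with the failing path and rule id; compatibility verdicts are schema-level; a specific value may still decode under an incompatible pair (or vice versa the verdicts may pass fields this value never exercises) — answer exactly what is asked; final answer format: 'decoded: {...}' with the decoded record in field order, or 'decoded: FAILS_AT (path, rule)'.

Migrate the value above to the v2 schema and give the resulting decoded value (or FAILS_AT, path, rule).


decoded: {"codes": {"k1": 3.75, "env": 0.0}, "payload": 0x00, "locale": "omega", "blob": 0xFF}

each type pair in Invoice: writer, then reader
decode walk for Invoice under reader schema v2:
  codes := {"k1": 3.75, "env": 0.0}
  payload := 0x00 (missing; default applied)
  locale := "omega"
  blob := 0xFF (missing; default applied)
  writer status: no reader field; dropped
  writer checksum: no reader field; dropped
  => decoded: {"codes": {"k1": 3.75, "env": 0.0}, "payload": 0x00, "locale": "omega", "blob": 0xFF}


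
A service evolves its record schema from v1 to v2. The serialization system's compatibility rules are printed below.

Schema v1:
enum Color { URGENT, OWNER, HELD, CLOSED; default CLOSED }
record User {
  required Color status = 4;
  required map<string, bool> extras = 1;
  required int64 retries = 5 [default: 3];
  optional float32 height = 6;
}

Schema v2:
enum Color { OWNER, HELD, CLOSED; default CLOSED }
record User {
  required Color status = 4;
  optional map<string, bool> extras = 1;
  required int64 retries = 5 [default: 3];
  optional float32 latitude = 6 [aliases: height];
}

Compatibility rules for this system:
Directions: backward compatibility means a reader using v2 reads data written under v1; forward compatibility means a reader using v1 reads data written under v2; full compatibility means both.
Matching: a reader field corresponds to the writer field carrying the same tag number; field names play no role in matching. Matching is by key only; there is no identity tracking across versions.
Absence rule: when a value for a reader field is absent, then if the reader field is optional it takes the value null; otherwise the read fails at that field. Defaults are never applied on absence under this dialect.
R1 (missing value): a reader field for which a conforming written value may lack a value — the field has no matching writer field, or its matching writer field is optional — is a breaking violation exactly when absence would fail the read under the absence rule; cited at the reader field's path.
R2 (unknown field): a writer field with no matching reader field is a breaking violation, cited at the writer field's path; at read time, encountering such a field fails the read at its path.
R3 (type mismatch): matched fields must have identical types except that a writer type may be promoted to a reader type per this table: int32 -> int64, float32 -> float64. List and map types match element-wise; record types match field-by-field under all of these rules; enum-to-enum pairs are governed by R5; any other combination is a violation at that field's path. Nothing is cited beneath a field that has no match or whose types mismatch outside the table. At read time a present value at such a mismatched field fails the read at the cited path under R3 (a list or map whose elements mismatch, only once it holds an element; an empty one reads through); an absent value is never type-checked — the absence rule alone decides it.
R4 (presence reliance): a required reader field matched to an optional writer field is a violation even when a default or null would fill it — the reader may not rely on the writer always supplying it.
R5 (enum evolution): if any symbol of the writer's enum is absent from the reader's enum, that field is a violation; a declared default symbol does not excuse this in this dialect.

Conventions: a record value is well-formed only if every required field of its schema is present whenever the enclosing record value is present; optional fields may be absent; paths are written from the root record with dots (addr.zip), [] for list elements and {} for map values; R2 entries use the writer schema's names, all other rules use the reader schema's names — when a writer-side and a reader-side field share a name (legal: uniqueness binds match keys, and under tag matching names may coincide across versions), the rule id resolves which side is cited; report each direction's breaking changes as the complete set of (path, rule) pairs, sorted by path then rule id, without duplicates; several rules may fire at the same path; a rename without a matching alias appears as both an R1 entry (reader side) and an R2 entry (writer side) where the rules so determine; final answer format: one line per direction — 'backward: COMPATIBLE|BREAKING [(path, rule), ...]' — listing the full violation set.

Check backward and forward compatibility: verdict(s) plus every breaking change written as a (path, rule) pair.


backward: BREAKING [(status, R5)]; forward: BREAKING [(extras, R1), (extras, R4)]

arrows below run writer -> reader for User
backward for User (reader v2, writer v1):
  Color -> Color, writer required: status aligns to status
  map<string, bool> -> map<string, bool>, writer required: extras aligns to extras
  int64 -> int64, writer required: retries aligns to retries
  float32 -> float32, writer optional: latitude aligns to height
  breaking: (status, R5)
  => 1 violation(s): backward is BREAKING for User
forward for User (reader v1, writer v2):
  Color -> Color, writer required: status aligns to status
  map<string, bool> -> map<string, bool>, writer optional: extras aligns to extras
  int64 -> int64, writer required: retries aligns to retries
  float32 -> float32, writer optional: height aligns to latitude
  breaking: (extras, R1)
  breaking: (extras, R4)
  => 2 violation(s): forward is BREAKING for User


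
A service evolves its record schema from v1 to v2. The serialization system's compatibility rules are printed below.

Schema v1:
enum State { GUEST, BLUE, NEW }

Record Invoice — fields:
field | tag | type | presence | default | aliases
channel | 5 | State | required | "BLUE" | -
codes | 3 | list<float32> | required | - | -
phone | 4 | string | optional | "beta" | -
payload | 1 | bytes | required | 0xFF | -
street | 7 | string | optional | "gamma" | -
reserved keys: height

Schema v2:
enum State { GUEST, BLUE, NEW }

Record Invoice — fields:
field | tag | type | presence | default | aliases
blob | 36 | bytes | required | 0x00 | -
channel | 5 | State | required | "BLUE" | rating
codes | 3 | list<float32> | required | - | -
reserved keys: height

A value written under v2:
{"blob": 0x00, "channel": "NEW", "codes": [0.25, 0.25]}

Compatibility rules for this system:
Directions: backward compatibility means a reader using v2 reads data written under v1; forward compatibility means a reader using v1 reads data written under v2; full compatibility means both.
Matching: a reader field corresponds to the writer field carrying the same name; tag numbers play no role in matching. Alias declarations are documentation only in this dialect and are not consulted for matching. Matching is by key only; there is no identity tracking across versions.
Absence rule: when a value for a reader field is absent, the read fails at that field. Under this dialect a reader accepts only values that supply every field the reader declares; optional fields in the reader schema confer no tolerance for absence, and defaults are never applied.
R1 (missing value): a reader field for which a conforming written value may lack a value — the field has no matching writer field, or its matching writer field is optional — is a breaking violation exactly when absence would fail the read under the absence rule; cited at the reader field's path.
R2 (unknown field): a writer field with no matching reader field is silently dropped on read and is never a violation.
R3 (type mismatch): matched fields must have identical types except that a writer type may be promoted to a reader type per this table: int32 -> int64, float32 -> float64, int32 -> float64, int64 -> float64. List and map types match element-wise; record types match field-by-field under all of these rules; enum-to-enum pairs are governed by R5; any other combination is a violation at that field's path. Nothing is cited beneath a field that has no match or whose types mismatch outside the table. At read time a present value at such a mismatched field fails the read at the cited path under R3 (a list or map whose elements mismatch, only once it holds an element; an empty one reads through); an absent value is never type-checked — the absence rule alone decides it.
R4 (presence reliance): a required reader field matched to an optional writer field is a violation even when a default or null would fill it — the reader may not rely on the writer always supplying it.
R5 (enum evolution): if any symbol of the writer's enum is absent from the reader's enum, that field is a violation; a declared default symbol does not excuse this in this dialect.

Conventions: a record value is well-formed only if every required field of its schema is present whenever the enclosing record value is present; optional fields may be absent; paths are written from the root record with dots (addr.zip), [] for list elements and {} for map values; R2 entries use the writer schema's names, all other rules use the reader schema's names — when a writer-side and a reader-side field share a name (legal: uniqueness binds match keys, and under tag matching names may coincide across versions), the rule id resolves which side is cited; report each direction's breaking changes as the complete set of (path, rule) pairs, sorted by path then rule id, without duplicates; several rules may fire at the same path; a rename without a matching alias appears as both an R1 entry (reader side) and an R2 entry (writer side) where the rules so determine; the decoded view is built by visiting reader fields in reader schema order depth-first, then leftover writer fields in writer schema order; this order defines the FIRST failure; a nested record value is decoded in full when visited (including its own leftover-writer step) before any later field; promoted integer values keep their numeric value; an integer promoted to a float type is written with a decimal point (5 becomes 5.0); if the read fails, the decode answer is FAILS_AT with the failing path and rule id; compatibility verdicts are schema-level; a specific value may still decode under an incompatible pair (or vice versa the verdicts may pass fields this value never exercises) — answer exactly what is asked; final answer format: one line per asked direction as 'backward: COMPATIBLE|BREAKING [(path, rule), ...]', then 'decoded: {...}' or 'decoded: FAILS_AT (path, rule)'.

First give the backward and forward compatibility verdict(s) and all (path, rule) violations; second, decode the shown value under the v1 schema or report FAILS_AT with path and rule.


in Invoice below, arrows point writer -> reader
backward analysis of Invoice with v2 as reader and v1 as writer:
  blob: no writer-side match
  State -> State, writer required: channel aligns to channel
  list<float32> -> list<float32>, writer required: codes aligns to codes
  writer field phone has no reader counterpart
  writer field payload has no reader counterpart
  writer field street has no reader counterpart
  breaking: (blob, R1)
  backward on Invoice therefore BREAKING (1)
forward analysis of Invoice with v1 as reader and v2 as writer:
  State -> State, writer required: channel aligns to channel
  list<float32> -> list<float32>, writer required: codes aligns to codes
  phone: no writer-side match
  payload: no writer-side match
  street: no writer-side match
  writer field blob has no reader counterpart
  breaking: (payload, R1)
  breaking: (phone, R1)
  breaking: (street, R1)
  forward on Invoice therefore BREAKING (3)
decode (reader v1):
  channel := "NEW"
  codes := [0.25, 0.25]
  read fails at phone under R1 (no fill)
  => FAILS_AT (phone, R1)

backward: BREAKING [(blob, R1)]; forward: BREAKING [(payload, R1), (phone, R1), (street, R1)]; decoded: FAILS_AT (phone, R1)


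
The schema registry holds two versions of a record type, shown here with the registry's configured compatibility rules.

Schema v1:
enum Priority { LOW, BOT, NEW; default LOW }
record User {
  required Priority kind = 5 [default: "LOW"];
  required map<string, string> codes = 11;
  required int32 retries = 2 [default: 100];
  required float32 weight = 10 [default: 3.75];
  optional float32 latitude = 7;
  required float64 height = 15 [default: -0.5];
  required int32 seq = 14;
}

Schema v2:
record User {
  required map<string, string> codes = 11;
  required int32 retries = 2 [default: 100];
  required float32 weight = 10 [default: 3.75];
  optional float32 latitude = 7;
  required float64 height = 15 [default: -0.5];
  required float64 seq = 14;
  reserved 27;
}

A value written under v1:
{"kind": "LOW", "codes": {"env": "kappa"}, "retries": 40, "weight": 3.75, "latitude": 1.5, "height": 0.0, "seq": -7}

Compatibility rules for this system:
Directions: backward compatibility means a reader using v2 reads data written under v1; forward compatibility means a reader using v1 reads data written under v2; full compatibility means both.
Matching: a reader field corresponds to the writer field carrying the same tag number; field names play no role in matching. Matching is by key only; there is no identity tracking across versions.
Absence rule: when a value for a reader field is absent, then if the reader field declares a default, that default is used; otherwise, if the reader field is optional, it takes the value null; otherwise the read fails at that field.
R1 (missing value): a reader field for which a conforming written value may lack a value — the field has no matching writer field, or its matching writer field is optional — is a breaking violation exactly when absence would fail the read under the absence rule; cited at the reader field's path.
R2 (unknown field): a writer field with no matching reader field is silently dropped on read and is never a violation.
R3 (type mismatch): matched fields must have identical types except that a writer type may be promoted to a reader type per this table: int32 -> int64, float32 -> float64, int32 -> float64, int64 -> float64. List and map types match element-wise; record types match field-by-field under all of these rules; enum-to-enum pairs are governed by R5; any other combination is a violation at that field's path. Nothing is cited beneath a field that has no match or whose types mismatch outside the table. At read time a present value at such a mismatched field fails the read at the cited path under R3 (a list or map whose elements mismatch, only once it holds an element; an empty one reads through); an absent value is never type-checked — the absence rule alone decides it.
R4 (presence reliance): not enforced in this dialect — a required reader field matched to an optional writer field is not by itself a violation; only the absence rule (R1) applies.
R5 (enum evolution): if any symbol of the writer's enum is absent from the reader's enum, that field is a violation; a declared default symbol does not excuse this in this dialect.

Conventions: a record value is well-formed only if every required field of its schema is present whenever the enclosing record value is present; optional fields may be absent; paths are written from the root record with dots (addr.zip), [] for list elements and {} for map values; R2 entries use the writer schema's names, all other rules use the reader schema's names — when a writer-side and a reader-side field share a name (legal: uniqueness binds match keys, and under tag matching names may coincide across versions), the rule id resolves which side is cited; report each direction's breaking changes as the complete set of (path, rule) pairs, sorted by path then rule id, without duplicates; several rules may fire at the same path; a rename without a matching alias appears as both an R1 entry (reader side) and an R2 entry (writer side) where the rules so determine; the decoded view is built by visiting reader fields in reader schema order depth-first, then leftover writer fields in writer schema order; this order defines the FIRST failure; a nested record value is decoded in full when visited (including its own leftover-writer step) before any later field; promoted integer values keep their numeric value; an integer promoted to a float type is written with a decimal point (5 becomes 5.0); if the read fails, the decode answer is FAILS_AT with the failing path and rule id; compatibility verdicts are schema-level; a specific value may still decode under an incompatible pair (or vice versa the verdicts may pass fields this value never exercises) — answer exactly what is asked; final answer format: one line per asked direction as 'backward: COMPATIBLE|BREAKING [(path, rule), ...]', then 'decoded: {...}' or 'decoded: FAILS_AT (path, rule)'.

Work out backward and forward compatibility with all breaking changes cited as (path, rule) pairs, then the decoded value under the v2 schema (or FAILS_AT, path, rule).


each type pair in User: writer, then reader
backward pass over User, reader schema v2, writer schema v1:
  writer required, map<string, string> -> map<string, string>: reader codes maps from writer codes
  writer required, int32 -> int32: reader retries maps from writer retries
  writer required, float32 -> float32: reader weight maps from writer weight
  writer optional, float32 -> float32: reader latitude maps from writer latitude
  writer required, float64 -> float64: reader height maps from writer height
  writer required, int32 -> float64: reader seq maps from writer seq
  writer field kind has no reader counterpart
  => backward: COMPATIBLE
forward pass over User, reader schema v1, writer schema v2:
  kind: no writer-side match
  writer required, map<string, string> -> map<string, string>: reader codes maps from writer codes
  writer required, int32 -> int32: reader retries maps from writer retries
  writer required, float32 -> float32: reader weight maps from writer weight
  writer optional, float32 -> float32: reader latitude maps from writer latitude
  writer required, float64 -> float64: reader height maps from writer height
  writer required, float64 -> int32: reader seq maps from writer seq
  rule R3 violated at seq
  forward on User therefore BREAKING (1)
decode walk for User under reader schema v2:
  codes := {"env": "kappa"}
  retries := 40
  weight := 3.75
  latitude := 1.5
  height := 0.0
  seq := -7.0 (int32 -> float64)
  writer kind: unknown -> dropped
  => decoded: {"codes": {"env": "kappa"}, "retries": 40, "weight": 3.75, "latitude": 1.5, "height": 0.0, "seq": -7.0}

backward: COMPATIBLE []; forward: BREAKING [(seq, R3)]; decoded: {"codes": {"env": "kappa"}, "retries": 40, "weight": 3.75, "latitude": 1.5, "height": 0.0, "seq": -7.0}
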